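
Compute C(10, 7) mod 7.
1

Using Lucas' theorem:
Write n=10 and k=7 in base 7:
n in base 7: [1, 3]
k in base 7: [1, 0]
C(10,7) mod 7 = ∏ C(n_i, k_i) mod 7
Digit binomials (mod 7): C(1,1) = 1; C(3,0) = 1
Product: 1 × 1 = 1 ≡ 1 (mod 7)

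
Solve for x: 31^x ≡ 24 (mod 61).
51

Baby-step giant-step with step n = ⌈√61⌉ = 8.
Baby steps 31^j mod 61 (j:value) for j=0..7: 0:1, 1:31, 2:46, 3:23, 4:42, 5:21, 6:41, 7:51.
Giant-step multiplier: 31^(-8) ≡ 31^(60-8) = 31^52 ≡ 12 (mod 61).
Giant steps γ_i = 24·12^i mod 61: γ_0=24, γ_1=44, γ_2=40, γ_3=53, γ_4=26, γ_5=7, γ_6=23 (in table at j=3).
x = i·n + j = 6·8 + 3 = 51.
Check: 31^51 ≡ 24 (mod 61).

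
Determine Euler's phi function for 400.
160

400 = 2^4 × 5^2
φ(n) = n × ∏(1 - 1/p) for each prime p dividing n
φ(400) = 400 × (1 - 1/2) × (1 - 1/5) = 160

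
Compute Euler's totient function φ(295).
232

295 = 5 × 59
φ(n) = n × ∏(1 - 1/p) for each prime p dividing n
φ(295) = 295 × (1 - 1/5) × (1 - 1/59) = 232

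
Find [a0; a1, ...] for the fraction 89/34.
[2; 1, 1, 1, 1, 1, 1, 2]

Euclidean algorithm steps:
89 = 2 × 34 + 21
34 = 1 × 21 + 13
21 = 1 × 13 + 8
13 = 1 × 8 + 5
8 = 1 × 5 + 3
5 = 1 × 3 + 2
3 = 1 × 2 + 1
2 = 2 × 1 + 0
Continued fraction: [2; 1, 1, 1, 1, 1, 1, 2]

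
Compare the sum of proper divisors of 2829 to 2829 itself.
deficient

Proper divisors of 2829: sum = 1 + 3 + 23 + 41 + 69 + 123 + 943 = 1203
Since 1203 < 2829, 2829 is deficient.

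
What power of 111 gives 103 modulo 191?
72

Baby-step giant-step with step n = ⌈√191⌉ = 14.
Baby steps 111^j mod 191 (j:value) for j=0..13: 0:1, 1:111, 2:97, 3:71, 4:50, 5:11, 6:75, 7:112, 8:17, 9:168, 10:121, 11:61, 12:86, 13:187.
Giant-step multiplier: 111^(-14) ≡ 111^(190-14) = 111^176 ≡ 77 (mod 191).
Giant steps γ_i = 103·77^i mod 191: γ_0=103, γ_1=100, γ_2=60, γ_3=36, γ_4=98, γ_5=97 (in table at j=2).
x = i·n + j = 5·14 + 2 = 72.
Check: 111^72 ≡ 103 (mod 191).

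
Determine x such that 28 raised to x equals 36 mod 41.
22

Baby-step giant-step with step n = ⌈√41⌉ = 7.
Baby steps 28^j mod 41 (j:value) for j=0..6: 0:1, 1:28, 2:5, 3:17, 4:25, 5:3, 6:2.
Giant-step multiplier: 28^(-7) ≡ 28^(40-7) = 28^33 ≡ 11 (mod 41).
Giant steps γ_i = 36·11^i mod 41: γ_0=36, γ_1=27, γ_2=10, γ_3=28 (in table at j=1).
x = i·n + j = 3·7 + 1 = 22.
Check: 28^22 ≡ 36 (mod 41).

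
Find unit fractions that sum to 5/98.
1/20 + 1/980

Greedy algorithm:
5/98: ceiling(98/5) = 20, use 1/20
1/980: ceiling(980/1) = 980, use 1/980
Result: 5/98 = 1/20 + 1/980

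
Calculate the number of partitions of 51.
239943

p(n) counts ways to write n as a sum of positive integers (order ignored).
Euler's pentagonal recurrence: p(k) = p(k-1) + p(k-2) - p(k-5) - p(k-7) + p(k-12) + p(k-15) - ... (offsets j(3j∓1)/2, signs ++--, p(0)=1, p(<0)=0).
DP table for k = 0..50: p(0)=1, p(1)=1, p(2)=2, p(3)=3, p(4)=5, p(5)=7, p(6)=11, p(7)=15, p(8)=22, p(9)=30, p(10)=42, p(11)=56, p(12)=77, p(13)=101, p(14)=135, p(15)=176, p(16)=231, p(17)=297, p(18)=385, p(19)=490, p(20)=627, p(21)=792, p(22)=1002, p(23)=1255, p(24)=1575, p(25)=1958, p(26)=2436, p(27)=3010, p(28)=3718, p(29)=4565, p(30)=5604, p(31)=6842, p(32)=8349, p(33)=10143, p(34)=12310, p(35)=14883, p(36)=17977, p(37)=21637, p(38)=26015, p(39)=31185, p(40)=37338, p(41)=44583, p(42)=53174, p(43)=63261, p(44)=75175, p(45)=89134, p(46)=105558, p(47)=124754, p(48)=147273, p(49)=173525, p(50)=204226.
Final step: p(51) = p(50) + p(49) - p(46) - p(44) + p(39) + p(36) - p(29) - p(25) + p(16) + p(11) - p(0)
= 204226 + 173525 - 105558 - 75175 + 31185 + 17977 - 4565 - 1958 + 231 + 56 - 1
= 239943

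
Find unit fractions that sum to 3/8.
1/3 + 1/24

Greedy algorithm:
3/8: ceiling(8/3) = 3, use 1/3
1/24: ceiling(24/1) = 24, use 1/24
Result: 3/8 = 1/3 + 1/24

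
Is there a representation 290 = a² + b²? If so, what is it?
1² + 17² (a=1, b=17)

Factorization: 290 = 2 × 5 × 29
By Fermat: n is sum of two squares iff every prime p ≡ 3 (mod 4) appears to even power.
All primes ≡ 3 (mod 4) appear to even power.
Search a = 0, 1, 2, … for 290 - a² a perfect square: first hit at a = 1: 290 - 1 = 289 = 17².
290 = 1² + 17² = 1 + 289 ✓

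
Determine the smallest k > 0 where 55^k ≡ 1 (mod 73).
9

73 is prime, so ord(55) divides φ(73) = 72.
Divisors of 72: 1, 2, 3, 4, 6, 8, 9, 12, 18, 24, 36, 72.
Repeated squaring: 55^1 ≡ 55, 55^2 ≡ 32, 55^4 ≡ 2, 55^8 ≡ 4, 55^16 ≡ 16, 55^32 ≡ 37, 55^64 ≡ 55 (mod 73).
Test 55^d mod 73 for each divisor d in increasing order:
55^1 ≡ 55
55^2 ≡ 32
55^3 = 55^2·55^1 ≡ 8
55^4 ≡ 2
55^6 = 55^4·55^2 ≡ 64
55^8 ≡ 4
55^9 = 55^8·55^1 ≡ 1  ← first divisor giving 1
The order is 9.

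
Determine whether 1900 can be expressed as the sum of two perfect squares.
Not possible

Factorization: 1900 = 2^2 × 5^2 × 19
By Fermat: n is sum of two squares iff every prime p ≡ 3 (mod 4) appears to even power.
Prime(s) ≡ 3 (mod 4) with odd exponent: [(19, 1)]
Therefore 1900 cannot be expressed as a² + b².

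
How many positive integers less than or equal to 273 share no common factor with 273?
144

273 = 3 × 7 × 13
φ(n) = n × ∏(1 - 1/p) for each prime p dividing n
φ(273) = 273 × (1 - 1/3) × (1 - 1/7) × (1 - 1/13) = 144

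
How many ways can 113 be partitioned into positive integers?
851376628

p(n) counts ways to write n as a sum of positive integers (order ignored).
Euler's pentagonal recurrence: p(k) = p(k-1) + p(k-2) - p(k-5) - p(k-7) + p(k-12) + p(k-15) - ... (offsets j(3j∓1)/2, signs ++--, p(0)=1, p(<0)=0).
DP table for k = 0..112: p(0)=1, p(1)=1, p(2)=2, p(3)=3, p(4)=5, p(5)=7, p(6)=11, p(7)=15, p(8)=22, p(9)=30, p(10)=42, p(11)=56, p(12)=77, p(13)=101, p(14)=135, p(15)=176, p(16)=231, p(17)=297, p(18)=385, p(19)=490, p(20)=627, p(21)=792, p(22)=1002, p(23)=1255, p(24)=1575, p(25)=1958, p(26)=2436, p(27)=3010, p(28)=3718, p(29)=4565, p(30)=5604, p(31)=6842, p(32)=8349, p(33)=10143, p(34)=12310, p(35)=14883, p(36)=17977, p(37)=21637, p(38)=26015, p(39)=31185, p(40)=37338, p(41)=44583, p(42)=53174, p(43)=63261, p(44)=75175, p(45)=89134, p(46)=105558, p(47)=124754, p(48)=147273, p(49)=173525, p(50)=204226, p(51)=239943, p(52)=281589, p(53)=329931, p(54)=386155, p(55)=451276, p(56)=526823, p(57)=614154, p(58)=715220, p(59)=831820, p(60)=966467, p(61)=1121505, p(62)=1300156, p(63)=1505499, p(64)=1741630, p(65)=2012558, p(66)=2323520, p(67)=2679689, p(68)=3087735, p(69)=3554345, p(70)=4087968, p(71)=4697205, p(72)=5392783, p(73)=6185689, p(74)=7089500, p(75)=8118264, p(76)=9289091, p(77)=10619863, p(78)=12132164, p(79)=13848650, p(80)=15796476, p(81)=18004327, p(82)=20506255, p(83)=23338469, p(84)=26543660, p(85)=30167357, p(86)=34262962, p(87)=38887673, p(88)=44108109, p(89)=49995925, p(90)=56634173, p(91)=64112359, p(92)=72533807, p(93)=82010177, p(94)=92669720, p(95)=104651419, p(96)=118114304, p(97)=133230930, p(98)=150198136, p(99)=169229875, p(100)=190569292, p(101)=214481126, p(102)=241265379, p(103)=271248950, p(104)=304801365, p(105)=342325709, p(106)=384276336, p(107)=431149389, p(108)=483502844, p(109)=541946240, p(110)=607163746, p(111)=679903203, p(112)=761002156.
Final step: p(113) = p(112) + p(111) - p(108) - p(106) + p(101) + p(98) - p(91) - p(87) + p(78) + p(73) - p(62) - p(56) + p(43) + p(36) - p(21) - p(13)
= 761002156 + 679903203 - 483502844 - 384276336 + 214481126 + 150198136 - 64112359 - 38887673 + 12132164 + 6185689 - 1300156 - 526823 + 63261 + 17977 - 792 - 101
= 851376628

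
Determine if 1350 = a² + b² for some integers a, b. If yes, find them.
Not possible

Factorization: 1350 = 2 × 3^3 × 5^2
By Fermat: n is sum of two squares iff every prime p ≡ 3 (mod 4) appears to even power.
Prime(s) ≡ 3 (mod 4) with odd exponent: [(3, 3)]
Therefore 1350 cannot be expressed as a² + b².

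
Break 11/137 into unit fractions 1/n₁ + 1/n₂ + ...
1/13 + 1/297 + 1/528957

Greedy algorithm:
11/137: ceiling(137/11) = 13, use 1/13
6/1781: ceiling(1781/6) = 297, use 1/297
1/528957: ceiling(528957/1) = 528957, use 1/528957
Result: 11/137 = 1/13 + 1/297 + 1/528957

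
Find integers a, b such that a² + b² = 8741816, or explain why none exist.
Not possible

Factorization: 8741816 = 2^3 × 103^3
By Fermat: n is sum of two squares iff every prime p ≡ 3 (mod 4) appears to even power.
Prime(s) ≡ 3 (mod 4) with odd exponent: [(103, 3)]
Therefore 8741816 cannot be expressed as a² + b².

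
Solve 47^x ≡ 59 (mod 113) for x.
89

Baby-step giant-step with step n = ⌈√113⌉ = 11.
Baby steps 47^j mod 113 (j:value) for j=0..10: 0:1, 1:47, 2:62, 3:89, 4:2, 5:94, 6:11, 7:65, 8:4, 9:75, 10:22.
Giant-step multiplier: 47^(-11) ≡ 47^(112-11) = 47^101 ≡ 20 (mod 113).
Giant steps γ_i = 59·20^i mod 113: γ_0=59, γ_1=50, γ_2=96, γ_3=112, γ_4=93, γ_5=52, γ_6=23, γ_7=8, γ_8=47 (in table at j=1).
x = i·n + j = 8·11 + 1 = 89.
Check: 47^89 ≡ 59 (mod 113).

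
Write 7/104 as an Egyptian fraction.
1/15 + 1/1560

Greedy algorithm:
7/104: ceiling(104/7) = 15, use 1/15
1/1560: ceiling(1560/1) = 1560, use 1/1560
Result: 7/104 = 1/15 + 1/1560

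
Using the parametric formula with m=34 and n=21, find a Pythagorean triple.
(715, 1428, 1597)

Euclid's formula: a = m² - n², b = 2mn, c = m² + n²
m = 34, n = 21
a = 34² - 21² = 1156 - 441 = 715
b = 2 × 34 × 21 = 1428
c = 34² + 21² = 1156 + 441 = 1597
Verification: 715² + 1428² = 511225 + 2039184 = 2550409 = 1597² ✓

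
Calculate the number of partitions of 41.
44583

p(n) counts ways to write n as a sum of positive integers (order ignored).
Euler's pentagonal recurrence: p(k) = p(k-1) + p(k-2) - p(k-5) - p(k-7) + p(k-12) + p(k-15) - ... (offsets j(3j∓1)/2, signs ++--, p(0)=1, p(<0)=0).
DP table for k = 0..40: p(0)=1, p(1)=1, p(2)=2, p(3)=3, p(4)=5, p(5)=7, p(6)=11, p(7)=15, p(8)=22, p(9)=30, p(10)=42, p(11)=56, p(12)=77, p(13)=101, p(14)=135, p(15)=176, p(16)=231, p(17)=297, p(18)=385, p(19)=490, p(20)=627, p(21)=792, p(22)=1002, p(23)=1255, p(24)=1575, p(25)=1958, p(26)=2436, p(27)=3010, p(28)=3718, p(29)=4565, p(30)=5604, p(31)=6842, p(32)=8349, p(33)=10143, p(34)=12310, p(35)=14883, p(36)=17977, p(37)=21637, p(38)=26015, p(39)=31185, p(40)=37338.
Final step: p(41) = p(40) + p(39) - p(36) - p(34) + p(29) + p(26) - p(19) - p(15) + p(6) + p(1)
= 37338 + 31185 - 17977 - 12310 + 4565 + 2436 - 490 - 176 + 11 + 1
= 44583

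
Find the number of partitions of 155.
66493182097

p(n) counts ways to write n as a sum of positive integers (order ignored).
Euler's pentagonal recurrence: p(k) = p(k-1) + p(k-2) - p(k-5) - p(k-7) + p(k-12) + p(k-15) - ... (offsets j(3j∓1)/2, signs ++--, p(0)=1, p(<0)=0).
DP table for k = 0..154: p(0)=1, p(1)=1, p(2)=2, p(3)=3, p(4)=5, p(5)=7, p(6)=11, p(7)=15, p(8)=22, p(9)=30, p(10)=42, p(11)=56, p(12)=77, p(13)=101, p(14)=135, p(15)=176, p(16)=231, p(17)=297, p(18)=385, p(19)=490, p(20)=627, p(21)=792, p(22)=1002, p(23)=1255, p(24)=1575, p(25)=1958, p(26)=2436, p(27)=3010, p(28)=3718, p(29)=4565, p(30)=5604, p(31)=6842, p(32)=8349, p(33)=10143, p(34)=12310, p(35)=14883, p(36)=17977, p(37)=21637, p(38)=26015, p(39)=31185, p(40)=37338, p(41)=44583, p(42)=53174, p(43)=63261, p(44)=75175, p(45)=89134, p(46)=105558, p(47)=124754, p(48)=147273, p(49)=173525, p(50)=204226, p(51)=239943, p(52)=281589, p(53)=329931, p(54)=386155, p(55)=451276, p(56)=526823, p(57)=614154, p(58)=715220, p(59)=831820, p(60)=966467, p(61)=1121505, p(62)=1300156, p(63)=1505499, p(64)=1741630, p(65)=2012558, p(66)=2323520, p(67)=2679689, p(68)=3087735, p(69)=3554345, p(70)=4087968, p(71)=4697205, p(72)=5392783, p(73)=6185689, p(74)=7089500, p(75)=8118264, p(76)=9289091, p(77)=10619863, p(78)=12132164, p(79)=13848650, p(80)=15796476, p(81)=18004327, p(82)=20506255, p(83)=23338469, p(84)=26543660, p(85)=30167357, p(86)=34262962, p(87)=38887673, p(88)=44108109, p(89)=49995925, p(90)=56634173, p(91)=64112359, p(92)=72533807, p(93)=82010177, p(94)=92669720, p(95)=104651419, p(96)=118114304, p(97)=133230930, p(98)=150198136, p(99)=169229875, p(100)=190569292, p(101)=214481126, p(102)=241265379, p(103)=271248950, p(104)=304801365, p(105)=342325709, p(106)=384276336, p(107)=431149389, p(108)=483502844, p(109)=541946240, p(110)=607163746, p(111)=679903203, p(112)=761002156, p(113)=851376628, p(114)=952050665, p(115)=1064144451, p(116)=1188908248, p(117)=1327710076, p(118)=1482074143, p(119)=1653668665, p(120)=1844349560, p(121)=2056148051, p(122)=2291320912, p(123)=2552338241, p(124)=2841940500, p(125)=3163127352, p(126)=3519222692, p(127)=3913864295, p(128)=4351078600, p(129)=4835271870, p(130)=5371315400, p(131)=5964539504, p(132)=6620830889, p(133)=7346629512, p(134)=8149040695, p(135)=9035836076, p(136)=10015581680, p(137)=11097645016, p(138)=12292341831, p(139)=13610949895, p(140)=15065878135, p(141)=16670689208, p(142)=18440293320, p(143)=20390982757, p(144)=22540654445, p(145)=24908858009, p(146)=27517052599, p(147)=30388671978, p(148)=33549419497, p(149)=37027355200, p(150)=40853235313, p(151)=45060624582, p(152)=49686288421, p(153)=54770336324, p(154)=60356673280.
Final step: p(155) = p(154) + p(153) - p(150) - p(148) + p(143) + p(140) - p(133) - p(129) + p(120) + p(115) - p(104) - p(98) + p(85) + p(78) - p(63) - p(55) + p(38) + p(29) - p(10) - p(0)
= 60356673280 + 54770336324 - 40853235313 - 33549419497 + 20390982757 + 15065878135 - 7346629512 - 4835271870 + 1844349560 + 1064144451 - 304801365 - 150198136 + 30167357 + 12132164 - 1505499 - 451276 + 26015 + 4565 - 42 - 1
= 66493182097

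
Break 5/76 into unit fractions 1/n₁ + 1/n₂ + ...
1/16 + 1/304

Greedy algorithm:
5/76: ceiling(76/5) = 16, use 1/16
1/304: ceiling(304/1) = 304, use 1/304
Result: 5/76 = 1/16 + 1/304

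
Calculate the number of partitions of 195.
2580840212973

p(n) counts ways to write n as a sum of positive integers (order ignored).
Euler's pentagonal recurrence: p(k) = p(k-1) + p(k-2) - p(k-5) - p(k-7) + p(k-12) + p(k-15) - ... (offsets j(3j∓1)/2, signs ++--, p(0)=1, p(<0)=0).
DP table for k = 0..194: p(0)=1, p(1)=1, p(2)=2, p(3)=3, p(4)=5, p(5)=7, p(6)=11, p(7)=15, p(8)=22, p(9)=30, p(10)=42, p(11)=56, p(12)=77, p(13)=101, p(14)=135, p(15)=176, p(16)=231, p(17)=297, p(18)=385, p(19)=490, p(20)=627, p(21)=792, p(22)=1002, p(23)=1255, p(24)=1575, p(25)=1958, p(26)=2436, p(27)=3010, p(28)=3718, p(29)=4565, p(30)=5604, p(31)=6842, p(32)=8349, p(33)=10143, p(34)=12310, p(35)=14883, p(36)=17977, p(37)=21637, p(38)=26015, p(39)=31185, p(40)=37338, p(41)=44583, p(42)=53174, p(43)=63261, p(44)=75175, p(45)=89134, p(46)=105558, p(47)=124754, p(48)=147273, p(49)=173525, p(50)=204226, p(51)=239943, p(52)=281589, p(53)=329931, p(54)=386155, p(55)=451276, p(56)=526823, p(57)=614154, p(58)=715220, p(59)=831820, p(60)=966467, p(61)=1121505, p(62)=1300156, p(63)=1505499, p(64)=1741630, p(65)=2012558, p(66)=2323520, p(67)=2679689, p(68)=3087735, p(69)=3554345, p(70)=4087968, p(71)=4697205, p(72)=5392783, p(73)=6185689, p(74)=7089500, p(75)=8118264, p(76)=9289091, p(77)=10619863, p(78)=12132164, p(79)=13848650, p(80)=15796476, p(81)=18004327, p(82)=20506255, p(83)=23338469, p(84)=26543660, p(85)=30167357, p(86)=34262962, p(87)=38887673, p(88)=44108109, p(89)=49995925, p(90)=56634173, p(91)=64112359, p(92)=72533807, p(93)=82010177, p(94)=92669720, p(95)=104651419, p(96)=118114304, p(97)=133230930, p(98)=150198136, p(99)=169229875, p(100)=190569292, p(101)=214481126, p(102)=241265379, p(103)=271248950, p(104)=304801365, p(105)=342325709, p(106)=384276336, p(107)=431149389, p(108)=483502844, p(109)=541946240, p(110)=607163746, p(111)=679903203, p(112)=761002156, p(113)=851376628, p(114)=952050665, p(115)=1064144451, p(116)=1188908248, p(117)=1327710076, p(118)=1482074143, p(119)=1653668665, p(120)=1844349560, p(121)=2056148051, p(122)=2291320912, p(123)=2552338241, p(124)=2841940500, p(125)=3163127352, p(126)=3519222692, p(127)=3913864295, p(128)=4351078600, p(129)=4835271870, p(130)=5371315400, p(131)=5964539504, p(132)=6620830889, p(133)=7346629512, p(134)=8149040695, p(135)=9035836076, p(136)=10015581680, p(137)=11097645016, p(138)=12292341831, p(139)=13610949895, p(140)=15065878135, p(141)=16670689208, p(142)=18440293320, p(143)=20390982757, p(144)=22540654445, p(145)=24908858009, p(146)=27517052599, p(147)=30388671978, p(148)=33549419497, p(149)=37027355200, p(150)=40853235313, p(151)=45060624582, p(152)=49686288421, p(153)=54770336324, p(154)=60356673280, p(155)=66493182097, p(156)=73232243759, p(157)=80630964769, p(158)=88751778802, p(159)=97662728555, p(160)=107438159466, p(161)=118159068427, p(162)=129913904637, p(163)=142798995930, p(164)=156919475295, p(165)=172389800255, p(166)=189334822579, p(167)=207890420102, p(168)=228204732751, p(169)=250438925115, p(170)=274768617130, p(171)=301384802048, p(172)=330495499613, p(173)=362326859895, p(174)=397125074750, p(175)=435157697830, p(176)=476715857290, p(177)=522115831195, p(178)=571701605655, p(179)=625846753120, p(180)=684957390936, p(181)=749474411781, p(182)=819876908323, p(183)=896684817527, p(184)=980462880430, p(185)=1071823774337, p(186)=1171432692373, p(187)=1280011042268, p(188)=1398341745571, p(189)=1527273599625, p(190)=1667727404093, p(191)=1820701100652, p(192)=1987276856363, p(193)=2168627105469, p(194)=2366022741845.
Final step: p(195) = p(194) + p(193) - p(190) - p(188) + p(183) + p(180) - p(173) - p(169) + p(160) + p(155) - p(144) - p(138) + p(125) + p(118) - p(103) - p(95) + p(78) + p(69) - p(50) - p(40) + p(19) + p(8)
= 2366022741845 + 2168627105469 - 1667727404093 - 1398341745571 + 896684817527 + 684957390936 - 362326859895 - 250438925115 + 107438159466 + 66493182097 - 22540654445 - 12292341831 + 3163127352 + 1482074143 - 271248950 - 104651419 + 12132164 + 3554345 - 204226 - 37338 + 490 + 22
= 2580840212973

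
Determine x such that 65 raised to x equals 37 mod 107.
18

Baby-step giant-step with step n = ⌈√107⌉ = 11.
Baby steps 65^j mod 107 (j:value) for j=0..10: 0:1, 1:65, 2:52, 3:63, 4:29, 5:66, 6:10, 7:8, 8:92, 9:95, 10:76.
Giant-step multiplier: 65^(-11) ≡ 65^(106-11) = 65^95 ≡ 6 (mod 107).
Giant steps γ_i = 37·6^i mod 107: γ_0=37, γ_1=8 (in table at j=7).
x = i·n + j = 1·11 + 7 = 18.
Check: 65^18 ≡ 37 (mod 107).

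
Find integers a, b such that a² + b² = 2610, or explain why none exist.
3² + 51² (a=3, b=51)

Factorization: 2610 = 2 × 3^2 × 5 × 29
By Fermat: n is sum of two squares iff every prime p ≡ 3 (mod 4) appears to even power.
All primes ≡ 3 (mod 4) appear to even power.
Search a = 0, 1, 2, … for 2610 - a² a perfect square: first hit at a = 3: 2610 - 9 = 2601 = 51².
2610 = 3² + 51² = 9 + 2601 ✓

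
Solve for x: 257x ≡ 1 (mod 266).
59

gcd(257, 266) = 1, so the inverse exists.
Extended Euclidean algorithm on (266, 257):
266 = 1 × 257 + 9  ⟹  9 = (1)·266 + (-1)·257
257 = 28 × 9 + 5  ⟹  5 = (-28)·266 + (29)·257
9 = 1 × 5 + 4  ⟹  4 = (29)·266 + (-30)·257
5 = 1 × 4 + 1  ⟹  1 = (-57)·266 + (59)·257
So (59)·257 ≡ 1 (mod 266), i.e. 257^(-1) ≡ 59 (mod 266).
Check: 257 × 59 = 15163 ≡ 1 (mod 266)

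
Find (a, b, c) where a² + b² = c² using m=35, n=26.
(549, 1820, 1901)

Euclid's formula: a = m² - n², b = 2mn, c = m² + n²
m = 35, n = 26
a = 35² - 26² = 1225 - 676 = 549
b = 2 × 35 × 26 = 1820
c = 35² + 26² = 1225 + 676 = 1901
Verification: 549² + 1820² = 301401 + 3312400 = 3613801 = 1901² ✓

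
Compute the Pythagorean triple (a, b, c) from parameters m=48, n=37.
(935, 3552, 3673)

Euclid's formula: a = m² - n², b = 2mn, c = m² + n²
m = 48, n = 37
a = 48² - 37² = 2304 - 1369 = 935
b = 2 × 48 × 37 = 3552
c = 48² + 37² = 2304 + 1369 = 3673
Verification: 935² + 3552² = 874225 + 12616704 = 13490929 = 3673² ✓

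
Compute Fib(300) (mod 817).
752

Matrix identity: Q^n = [[F_(n+1), F_n], [F_n, F_(n-1)]] with Q = [[1,1],[1,0]].
n = 300 = 100101100₂. Square-and-multiply, entries mod 817:
Q^1 = [[1,1],[1,0]]
Q^2 = (Q^1)² = [[2,1],[1,1]]
Q^4 = (Q^2)² = [[5,3],[3,2]]
Q^9 = (Q^4)²·Q = [[55,34],[34,21]]
Q^18 = (Q^9)² = [[96,133],[133,780]]
Q^37 = (Q^18)²·Q = [[438,761],[761,494]]
Q^75 = (Q^37)²·Q = [[630,534],[534,96]]
Q^150 = (Q^75)² = [[678,426],[426,252]]
Q^300 = (Q^150)² = [[632,752],[752,697]]
F_300 mod 817 = Q^300[0][1] = 752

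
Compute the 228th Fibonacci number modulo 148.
0

Matrix identity: Q^n = [[F_(n+1), F_n], [F_n, F_(n-1)]] with Q = [[1,1],[1,0]].
n = 228 = 11100100₂. Square-and-multiply, entries mod 148:
Q^1 = [[1,1],[1,0]]
Q^3 = (Q^1)²·Q = [[3,2],[2,1]]
Q^7 = (Q^3)²·Q = [[21,13],[13,8]]
Q^14 = (Q^7)² = [[18,81],[81,85]]
Q^28 = (Q^14)² = [[77,55],[55,22]]
Q^57 = (Q^28)²·Q = [[43,74],[74,117]]
Q^114 = (Q^57)² = [[73,0],[0,73]]
Q^228 = (Q^114)² = [[1,0],[0,1]]
F_228 mod 148 = Q^228[0][1] = 0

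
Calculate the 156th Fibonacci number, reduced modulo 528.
96

Matrix identity: Q^n = [[F_(n+1), F_n], [F_n, F_(n-1)]] with Q = [[1,1],[1,0]].
n = 156 = 10011100₂. Square-and-multiply, entries mod 528:
Q^1 = [[1,1],[1,0]]
Q^2 = (Q^1)² = [[2,1],[1,1]]
Q^4 = (Q^2)² = [[5,3],[3,2]]
Q^9 = (Q^4)²·Q = [[55,34],[34,21]]
Q^19 = (Q^9)²·Q = [[429,485],[485,472]]
Q^39 = (Q^19)²·Q = [[363,34],[34,329]]
Q^78 = (Q^39)² = [[397,296],[296,101]]
Q^156 = (Q^78)² = [[233,96],[96,137]]
F_156 mod 528 = Q^156[0][1] = 96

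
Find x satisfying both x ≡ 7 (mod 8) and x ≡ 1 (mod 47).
95

Using Chinese Remainder Theorem:
M = 8 × 47 = 376
M1 = 47, M2 = 8
y1 = 47^(-1) mod 8 = 7
y2 = 8^(-1) mod 47 = 6
x = (7×47×7 + 1×8×6) mod 376 = 95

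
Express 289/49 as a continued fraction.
[5; 1, 8, 1, 4]

Euclidean algorithm steps:
289 = 5 × 49 + 44
49 = 1 × 44 + 5
44 = 8 × 5 + 4
5 = 1 × 4 + 1
4 = 4 × 1 + 0
Continued fraction: [5; 1, 8, 1, 4]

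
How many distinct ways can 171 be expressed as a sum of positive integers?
301384802048

p(n) counts ways to write n as a sum of positive integers (order ignored).
Euler's pentagonal recurrence: p(k) = p(k-1) + p(k-2) - p(k-5) - p(k-7) + p(k-12) + p(k-15) - ... (offsets j(3j∓1)/2, signs ++--, p(0)=1, p(<0)=0).
DP table for k = 0..170: p(0)=1, p(1)=1, p(2)=2, p(3)=3, p(4)=5, p(5)=7, p(6)=11, p(7)=15, p(8)=22, p(9)=30, p(10)=42, p(11)=56, p(12)=77, p(13)=101, p(14)=135, p(15)=176, p(16)=231, p(17)=297, p(18)=385, p(19)=490, p(20)=627, p(21)=792, p(22)=1002, p(23)=1255, p(24)=1575, p(25)=1958, p(26)=2436, p(27)=3010, p(28)=3718, p(29)=4565, p(30)=5604, p(31)=6842, p(32)=8349, p(33)=10143, p(34)=12310, p(35)=14883, p(36)=17977, p(37)=21637, p(38)=26015, p(39)=31185, p(40)=37338, p(41)=44583, p(42)=53174, p(43)=63261, p(44)=75175, p(45)=89134, p(46)=105558, p(47)=124754, p(48)=147273, p(49)=173525, p(50)=204226, p(51)=239943, p(52)=281589, p(53)=329931, p(54)=386155, p(55)=451276, p(56)=526823, p(57)=614154, p(58)=715220, p(59)=831820, p(60)=966467, p(61)=1121505, p(62)=1300156, p(63)=1505499, p(64)=1741630, p(65)=2012558, p(66)=2323520, p(67)=2679689, p(68)=3087735, p(69)=3554345, p(70)=4087968, p(71)=4697205, p(72)=5392783, p(73)=6185689, p(74)=7089500, p(75)=8118264, p(76)=9289091, p(77)=10619863, p(78)=12132164, p(79)=13848650, p(80)=15796476, p(81)=18004327, p(82)=20506255, p(83)=23338469, p(84)=26543660, p(85)=30167357, p(86)=34262962, p(87)=38887673, p(88)=44108109, p(89)=49995925, p(90)=56634173, p(91)=64112359, p(92)=72533807, p(93)=82010177, p(94)=92669720, p(95)=104651419, p(96)=118114304, p(97)=133230930, p(98)=150198136, p(99)=169229875, p(100)=190569292, p(101)=214481126, p(102)=241265379, p(103)=271248950, p(104)=304801365, p(105)=342325709, p(106)=384276336, p(107)=431149389, p(108)=483502844, p(109)=541946240, p(110)=607163746, p(111)=679903203, p(112)=761002156, p(113)=851376628, p(114)=952050665, p(115)=1064144451, p(116)=1188908248, p(117)=1327710076, p(118)=1482074143, p(119)=1653668665, p(120)=1844349560, p(121)=2056148051, p(122)=2291320912, p(123)=2552338241, p(124)=2841940500, p(125)=3163127352, p(126)=3519222692, p(127)=3913864295, p(128)=4351078600, p(129)=4835271870, p(130)=5371315400, p(131)=5964539504, p(132)=6620830889, p(133)=7346629512, p(134)=8149040695, p(135)=9035836076, p(136)=10015581680, p(137)=11097645016, p(138)=12292341831, p(139)=13610949895, p(140)=15065878135, p(141)=16670689208, p(142)=18440293320, p(143)=20390982757, p(144)=22540654445, p(145)=24908858009, p(146)=27517052599, p(147)=30388671978, p(148)=33549419497, p(149)=37027355200, p(150)=40853235313, p(151)=45060624582, p(152)=49686288421, p(153)=54770336324, p(154)=60356673280, p(155)=66493182097, p(156)=73232243759, p(157)=80630964769, p(158)=88751778802, p(159)=97662728555, p(160)=107438159466, p(161)=118159068427, p(162)=129913904637, p(163)=142798995930, p(164)=156919475295, p(165)=172389800255, p(166)=189334822579, p(167)=207890420102, p(168)=228204732751, p(169)=250438925115, p(170)=274768617130.
Final step: p(171) = p(170) + p(169) - p(166) - p(164) + p(159) + p(156) - p(149) - p(145) + p(136) + p(131) - p(120) - p(114) + p(101) + p(94) - p(79) - p(71) + p(54) + p(45) - p(26) - p(16)
= 274768617130 + 250438925115 - 189334822579 - 156919475295 + 97662728555 + 73232243759 - 37027355200 - 24908858009 + 10015581680 + 5964539504 - 1844349560 - 952050665 + 214481126 + 92669720 - 13848650 - 4697205 + 386155 + 89134 - 2436 - 231
= 301384802048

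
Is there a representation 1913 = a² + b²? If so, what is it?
8² + 43² (a=8, b=43)

Factorization: 1913 = 1913
By Fermat: n is sum of two squares iff every prime p ≡ 3 (mod 4) appears to even power.
All primes ≡ 3 (mod 4) appear to even power.
Search a = 0, 1, 2, … for 1913 - a² a perfect square: first hit at a = 8: 1913 - 64 = 1849 = 43².
1913 = 8² + 43² = 64 + 1849 ✓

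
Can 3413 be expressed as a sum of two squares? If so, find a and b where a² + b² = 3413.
7² + 58² (a=7, b=58)

Factorization: 3413 = 3413
By Fermat: n is sum of two squares iff every prime p ≡ 3 (mod 4) appears to even power.
All primes ≡ 3 (mod 4) appear to even power.
Search a = 0, 1, 2, … for 3413 - a² a perfect square: first hit at a = 7: 3413 - 49 = 3364 = 58².
3413 = 7² + 58² = 49 + 3364 ✓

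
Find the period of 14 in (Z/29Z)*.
28

29 is prime, so ord(14) divides φ(29) = 28.
Divisors of 28: 1, 2, 4, 7, 14, 28.
Repeated squaring: 14^1 ≡ 14, 14^2 ≡ 22, 14^4 ≡ 20, 14^8 ≡ 23, 14^16 ≡ 7 (mod 29).
Test 14^d mod 29 for each divisor d in increasing order:
14^1 ≡ 14
14^2 ≡ 22
14^4 ≡ 20
14^7 = 14^4·14^2·14^1 ≡ 12
14^14 = 14^8·14^4·14^2 ≡ 28
14^28 = 14^16·14^8·14^4 ≡ 1  ← first divisor giving 1
The order is 28.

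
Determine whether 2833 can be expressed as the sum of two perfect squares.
23² + 48² (a=23, b=48)

Factorization: 2833 = 2833
By Fermat: n is sum of two squares iff every prime p ≡ 3 (mod 4) appears to even power.
All primes ≡ 3 (mod 4) appear to even power.
Search a = 0, 1, 2, … for 2833 - a² a perfect square: first hit at a = 23: 2833 - 529 = 2304 = 48².
2833 = 23² + 48² = 529 + 2304 ✓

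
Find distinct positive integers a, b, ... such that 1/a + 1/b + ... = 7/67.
1/10 + 1/224 + 1/75040

Greedy algorithm:
7/67: ceiling(67/7) = 10, use 1/10
3/670: ceiling(670/3) = 224, use 1/224
1/75040: ceiling(75040/1) = 75040, use 1/75040
Result: 7/67 = 1/10 + 1/224 + 1/75040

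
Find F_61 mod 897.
785

Matrix identity: Q^n = [[F_(n+1), F_n], [F_n, F_(n-1)]] with Q = [[1,1],[1,0]].
n = 61 = 111101₂. Square-and-multiply, entries mod 897:
Q^1 = [[1,1],[1,0]]
Q^3 = (Q^1)²·Q = [[3,2],[2,1]]
Q^7 = (Q^3)²·Q = [[21,13],[13,8]]
Q^15 = (Q^7)²·Q = [[90,610],[610,377]]
Q^30 = (Q^15)² = [[769,521],[521,248]]
Q^61 = (Q^30)²·Q = [[515,785],[785,627]]
F_61 mod 897 = Q^61[0][1] = 785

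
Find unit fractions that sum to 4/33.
1/9 + 1/99

Greedy algorithm:
4/33: ceiling(33/4) = 9, use 1/9
1/99: ceiling(99/1) = 99, use 1/99
Result: 4/33 = 1/9 + 1/99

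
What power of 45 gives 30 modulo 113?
96

Baby-step giant-step with step n = ⌈√113⌉ = 11.
Baby steps 45^j mod 113 (j:value) for j=0..10: 0:1, 1:45, 2:104, 3:47, 4:81, 5:29, 6:62, 7:78, 8:7, 9:89, 10:50.
Giant-step multiplier: 45^(-11) ≡ 45^(112-11) = 45^101 ≡ 79 (mod 113).
Giant steps γ_i = 30·79^i mod 113: γ_0=30, γ_1=110, γ_2=102, γ_3=35, γ_4=53, γ_5=6, γ_6=22, γ_7=43, γ_8=7 (in table at j=8).
x = i·n + j = 8·11 + 8 = 96.
Check: 45^96 ≡ 30 (mod 113).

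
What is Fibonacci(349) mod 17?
4

Matrix identity: Q^n = [[F_(n+1), F_n], [F_n, F_(n-1)]] with Q = [[1,1],[1,0]].
n = 349 = 101011101₂. Square-and-multiply, entries mod 17:
Q^1 = [[1,1],[1,0]]
Q^2 = (Q^1)² = [[2,1],[1,1]]
Q^5 = (Q^2)²·Q = [[8,5],[5,3]]
Q^10 = (Q^5)² = [[4,4],[4,0]]
Q^21 = (Q^10)²·Q = [[14,15],[15,16]]
Q^43 = (Q^21)²·Q = [[4,13],[13,8]]
Q^87 = (Q^43)²·Q = [[1,15],[15,3]]
Q^174 = (Q^87)² = [[5,9],[9,13]]
Q^349 = (Q^174)²·Q = [[13,4],[4,9]]
F_349 mod 17 = Q^349[0][1] = 4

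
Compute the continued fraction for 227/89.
[2; 1, 1, 4, 2, 4]

Euclidean algorithm steps:
227 = 2 × 89 + 49
89 = 1 × 49 + 40
49 = 1 × 40 + 9
40 = 4 × 9 + 4
9 = 2 × 4 + 1
4 = 4 × 1 + 0
Continued fraction: [2; 1, 1, 4, 2, 4]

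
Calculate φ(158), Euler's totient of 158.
78

158 = 2 × 79
φ(n) = n × ∏(1 - 1/p) for each prime p dividing n
φ(158) = 158 × (1 - 1/2) × (1 - 1/79) = 78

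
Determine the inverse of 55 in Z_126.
55

gcd(55, 126) = 1, so the inverse exists.
Extended Euclidean algorithm on (126, 55):
126 = 2 × 55 + 16  ⟹  16 = (1)·126 + (-2)·55
55 = 3 × 16 + 7  ⟹  7 = (-3)·126 + (7)·55
16 = 2 × 7 + 2  ⟹  2 = (7)·126 + (-16)·55
7 = 3 × 2 + 1  ⟹  1 = (-24)·126 + (55)·55
So (55)·55 ≡ 1 (mod 126), i.e. 55^(-1) ≡ 55 (mod 126).
Check: 55 × 55 = 3025 ≡ 1 (mod 126)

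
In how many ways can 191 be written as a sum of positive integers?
1820701100652

p(n) counts ways to write n as a sum of positive integers (order ignored).
Euler's pentagonal recurrence: p(k) = p(k-1) + p(k-2) - p(k-5) - p(k-7) + p(k-12) + p(k-15) - ... (offsets j(3j∓1)/2, signs ++--, p(0)=1, p(<0)=0).
DP table for k = 0..190: p(0)=1, p(1)=1, p(2)=2, p(3)=3, p(4)=5, p(5)=7, p(6)=11, p(7)=15, p(8)=22, p(9)=30, p(10)=42, p(11)=56, p(12)=77, p(13)=101, p(14)=135, p(15)=176, p(16)=231, p(17)=297, p(18)=385, p(19)=490, p(20)=627, p(21)=792, p(22)=1002, p(23)=1255, p(24)=1575, p(25)=1958, p(26)=2436, p(27)=3010, p(28)=3718, p(29)=4565, p(30)=5604, p(31)=6842, p(32)=8349, p(33)=10143, p(34)=12310, p(35)=14883, p(36)=17977, p(37)=21637, p(38)=26015, p(39)=31185, p(40)=37338, p(41)=44583, p(42)=53174, p(43)=63261, p(44)=75175, p(45)=89134, p(46)=105558, p(47)=124754, p(48)=147273, p(49)=173525, p(50)=204226, p(51)=239943, p(52)=281589, p(53)=329931, p(54)=386155, p(55)=451276, p(56)=526823, p(57)=614154, p(58)=715220, p(59)=831820, p(60)=966467, p(61)=1121505, p(62)=1300156, p(63)=1505499, p(64)=1741630, p(65)=2012558, p(66)=2323520, p(67)=2679689, p(68)=3087735, p(69)=3554345, p(70)=4087968, p(71)=4697205, p(72)=5392783, p(73)=6185689, p(74)=7089500, p(75)=8118264, p(76)=9289091, p(77)=10619863, p(78)=12132164, p(79)=13848650, p(80)=15796476, p(81)=18004327, p(82)=20506255, p(83)=23338469, p(84)=26543660, p(85)=30167357, p(86)=34262962, p(87)=38887673, p(88)=44108109, p(89)=49995925, p(90)=56634173, p(91)=64112359, p(92)=72533807, p(93)=82010177, p(94)=92669720, p(95)=104651419, p(96)=118114304, p(97)=133230930, p(98)=150198136, p(99)=169229875, p(100)=190569292, p(101)=214481126, p(102)=241265379, p(103)=271248950, p(104)=304801365, p(105)=342325709, p(106)=384276336, p(107)=431149389, p(108)=483502844, p(109)=541946240, p(110)=607163746, p(111)=679903203, p(112)=761002156, p(113)=851376628, p(114)=952050665, p(115)=1064144451, p(116)=1188908248, p(117)=1327710076, p(118)=1482074143, p(119)=1653668665, p(120)=1844349560, p(121)=2056148051, p(122)=2291320912, p(123)=2552338241, p(124)=2841940500, p(125)=3163127352, p(126)=3519222692, p(127)=3913864295, p(128)=4351078600, p(129)=4835271870, p(130)=5371315400, p(131)=5964539504, p(132)=6620830889, p(133)=7346629512, p(134)=8149040695, p(135)=9035836076, p(136)=10015581680, p(137)=11097645016, p(138)=12292341831, p(139)=13610949895, p(140)=15065878135, p(141)=16670689208, p(142)=18440293320, p(143)=20390982757, p(144)=22540654445, p(145)=24908858009, p(146)=27517052599, p(147)=30388671978, p(148)=33549419497, p(149)=37027355200, p(150)=40853235313, p(151)=45060624582, p(152)=49686288421, p(153)=54770336324, p(154)=60356673280, p(155)=66493182097, p(156)=73232243759, p(157)=80630964769, p(158)=88751778802, p(159)=97662728555, p(160)=107438159466, p(161)=118159068427, p(162)=129913904637, p(163)=142798995930, p(164)=156919475295, p(165)=172389800255, p(166)=189334822579, p(167)=207890420102, p(168)=228204732751, p(169)=250438925115, p(170)=274768617130, p(171)=301384802048, p(172)=330495499613, p(173)=362326859895, p(174)=397125074750, p(175)=435157697830, p(176)=476715857290, p(177)=522115831195, p(178)=571701605655, p(179)=625846753120, p(180)=684957390936, p(181)=749474411781, p(182)=819876908323, p(183)=896684817527, p(184)=980462880430, p(185)=1071823774337, p(186)=1171432692373, p(187)=1280011042268, p(188)=1398341745571, p(189)=1527273599625, p(190)=1667727404093.
Final step: p(191) = p(190) + p(189) - p(186) - p(184) + p(179) + p(176) - p(169) - p(165) + p(156) + p(151) - p(140) - p(134) + p(121) + p(114) - p(99) - p(91) + p(74) + p(65) - p(46) - p(36) + p(15) + p(4)
= 1667727404093 + 1527273599625 - 1171432692373 - 980462880430 + 625846753120 + 476715857290 - 250438925115 - 172389800255 + 73232243759 + 45060624582 - 15065878135 - 8149040695 + 2056148051 + 952050665 - 169229875 - 64112359 + 7089500 + 2012558 - 105558 - 17977 + 176 + 5
= 1820701100652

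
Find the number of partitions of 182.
819876908323

p(n) counts ways to write n as a sum of positive integers (order ignored).
Euler's pentagonal recurrence: p(k) = p(k-1) + p(k-2) - p(k-5) - p(k-7) + p(k-12) + p(k-15) - ... (offsets j(3j∓1)/2, signs ++--, p(0)=1, p(<0)=0).
DP table for k = 0..181: p(0)=1, p(1)=1, p(2)=2, p(3)=3, p(4)=5, p(5)=7, p(6)=11, p(7)=15, p(8)=22, p(9)=30, p(10)=42, p(11)=56, p(12)=77, p(13)=101, p(14)=135, p(15)=176, p(16)=231, p(17)=297, p(18)=385, p(19)=490, p(20)=627, p(21)=792, p(22)=1002, p(23)=1255, p(24)=1575, p(25)=1958, p(26)=2436, p(27)=3010, p(28)=3718, p(29)=4565, p(30)=5604, p(31)=6842, p(32)=8349, p(33)=10143, p(34)=12310, p(35)=14883, p(36)=17977, p(37)=21637, p(38)=26015, p(39)=31185, p(40)=37338, p(41)=44583, p(42)=53174, p(43)=63261, p(44)=75175, p(45)=89134, p(46)=105558, p(47)=124754, p(48)=147273, p(49)=173525, p(50)=204226, p(51)=239943, p(52)=281589, p(53)=329931, p(54)=386155, p(55)=451276, p(56)=526823, p(57)=614154, p(58)=715220, p(59)=831820, p(60)=966467, p(61)=1121505, p(62)=1300156, p(63)=1505499, p(64)=1741630, p(65)=2012558, p(66)=2323520, p(67)=2679689, p(68)=3087735, p(69)=3554345, p(70)=4087968, p(71)=4697205, p(72)=5392783, p(73)=6185689, p(74)=7089500, p(75)=8118264, p(76)=9289091, p(77)=10619863, p(78)=12132164, p(79)=13848650, p(80)=15796476, p(81)=18004327, p(82)=20506255, p(83)=23338469, p(84)=26543660, p(85)=30167357, p(86)=34262962, p(87)=38887673, p(88)=44108109, p(89)=49995925, p(90)=56634173, p(91)=64112359, p(92)=72533807, p(93)=82010177, p(94)=92669720, p(95)=104651419, p(96)=118114304, p(97)=133230930, p(98)=150198136, p(99)=169229875, p(100)=190569292, p(101)=214481126, p(102)=241265379, p(103)=271248950, p(104)=304801365, p(105)=342325709, p(106)=384276336, p(107)=431149389, p(108)=483502844, p(109)=541946240, p(110)=607163746, p(111)=679903203, p(112)=761002156, p(113)=851376628, p(114)=952050665, p(115)=1064144451, p(116)=1188908248, p(117)=1327710076, p(118)=1482074143, p(119)=1653668665, p(120)=1844349560, p(121)=2056148051, p(122)=2291320912, p(123)=2552338241, p(124)=2841940500, p(125)=3163127352, p(126)=3519222692, p(127)=3913864295, p(128)=4351078600, p(129)=4835271870, p(130)=5371315400, p(131)=5964539504, p(132)=6620830889, p(133)=7346629512, p(134)=8149040695, p(135)=9035836076, p(136)=10015581680, p(137)=11097645016, p(138)=12292341831, p(139)=13610949895, p(140)=15065878135, p(141)=16670689208, p(142)=18440293320, p(143)=20390982757, p(144)=22540654445, p(145)=24908858009, p(146)=27517052599, p(147)=30388671978, p(148)=33549419497, p(149)=37027355200, p(150)=40853235313, p(151)=45060624582, p(152)=49686288421, p(153)=54770336324, p(154)=60356673280, p(155)=66493182097, p(156)=73232243759, p(157)=80630964769, p(158)=88751778802, p(159)=97662728555, p(160)=107438159466, p(161)=118159068427, p(162)=129913904637, p(163)=142798995930, p(164)=156919475295, p(165)=172389800255, p(166)=189334822579, p(167)=207890420102, p(168)=228204732751, p(169)=250438925115, p(170)=274768617130, p(171)=301384802048, p(172)=330495499613, p(173)=362326859895, p(174)=397125074750, p(175)=435157697830, p(176)=476715857290, p(177)=522115831195, p(178)=571701605655, p(179)=625846753120, p(180)=684957390936, p(181)=749474411781.
Final step: p(182) = p(181) + p(180) - p(177) - p(175) + p(170) + p(167) - p(160) - p(156) + p(147) + p(142) - p(131) - p(125) + p(112) + p(105) - p(90) - p(82) + p(65) + p(56) - p(37) - p(27) + p(6)
= 749474411781 + 684957390936 - 522115831195 - 435157697830 + 274768617130 + 207890420102 - 107438159466 - 73232243759 + 30388671978 + 18440293320 - 5964539504 - 3163127352 + 761002156 + 342325709 - 56634173 - 20506255 + 2012558 + 526823 - 21637 - 3010 + 11
= 819876908323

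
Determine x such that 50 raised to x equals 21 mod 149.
45

Baby-step giant-step with step n = ⌈√149⌉ = 13.
Baby steps 50^j mod 149 (j:value) for j=0..12: 0:1, 1:50, 2:116, 3:138, 4:46, 5:65, 6:121, 7:90, 8:30, 9:10, 10:53, 11:117, 12:39.
Giant-step multiplier: 50^(-13) ≡ 50^(148-13) = 50^135 ≡ 23 (mod 149).
Giant steps γ_i = 21·23^i mod 149: γ_0=21, γ_1=36, γ_2=83, γ_3=121 (in table at j=6).
x = i·n + j = 3·13 + 6 = 45.
Check: 50^45 ≡ 21 (mod 149).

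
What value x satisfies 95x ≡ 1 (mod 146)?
83

gcd(95, 146) = 1, so the inverse exists.
Extended Euclidean algorithm on (146, 95):
146 = 1 × 95 + 51  ⟹  51 = (1)·146 + (-1)·95
95 = 1 × 51 + 44  ⟹  44 = (-1)·146 + (2)·95
51 = 1 × 44 + 7  ⟹  7 = (2)·146 + (-3)·95
44 = 6 × 7 + 2  ⟹  2 = (-13)·146 + (20)·95
7 = 3 × 2 + 1  ⟹  1 = (41)·146 + (-63)·95
So (-63)·95 ≡ 1 (mod 146), i.e. 95^(-1) ≡ -63 ≡ 83 (mod 146).
Check: 95 × 83 = 7885 ≡ 1 (mod 146)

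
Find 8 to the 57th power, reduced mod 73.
1

Repeated squaring. Binary of 57 = 111001.
8^1 ≡ 8 (mod 73); 8^2 ≡ 64 (mod 73); 8^4 ≡ 8 (mod 73); 8^8 ≡ 64 (mod 73); 8^16 ≡ 8 (mod 73); 8^32 ≡ 64 (mod 73)
8^57 = 8^1 × 8^8 × 8^16 × 8^32 ≡ 1 (mod 73)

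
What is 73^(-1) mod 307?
143

gcd(73, 307) = 1, so the inverse exists.
Extended Euclidean algorithm on (307, 73):
307 = 4 × 73 + 15  ⟹  15 = (1)·307 + (-4)·73
73 = 4 × 15 + 13  ⟹  13 = (-4)·307 + (17)·73
15 = 1 × 13 + 2  ⟹  2 = (5)·307 + (-21)·73
13 = 6 × 2 + 1  ⟹  1 = (-34)·307 + (143)·73
So (143)·73 ≡ 1 (mod 307), i.e. 73^(-1) ≡ 143 (mod 307).
Check: 73 × 143 = 10439 ≡ 1 (mod 307)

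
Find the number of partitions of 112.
761002156

p(n) counts ways to write n as a sum of positive integers (order ignored).
Euler's pentagonal recurrence: p(k) = p(k-1) + p(k-2) - p(k-5) - p(k-7) + p(k-12) + p(k-15) - ... (offsets j(3j∓1)/2, signs ++--, p(0)=1, p(<0)=0).
DP table for k = 0..111: p(0)=1, p(1)=1, p(2)=2, p(3)=3, p(4)=5, p(5)=7, p(6)=11, p(7)=15, p(8)=22, p(9)=30, p(10)=42, p(11)=56, p(12)=77, p(13)=101, p(14)=135, p(15)=176, p(16)=231, p(17)=297, p(18)=385, p(19)=490, p(20)=627, p(21)=792, p(22)=1002, p(23)=1255, p(24)=1575, p(25)=1958, p(26)=2436, p(27)=3010, p(28)=3718, p(29)=4565, p(30)=5604, p(31)=6842, p(32)=8349, p(33)=10143, p(34)=12310, p(35)=14883, p(36)=17977, p(37)=21637, p(38)=26015, p(39)=31185, p(40)=37338, p(41)=44583, p(42)=53174, p(43)=63261, p(44)=75175, p(45)=89134, p(46)=105558, p(47)=124754, p(48)=147273, p(49)=173525, p(50)=204226, p(51)=239943, p(52)=281589, p(53)=329931, p(54)=386155, p(55)=451276, p(56)=526823, p(57)=614154, p(58)=715220, p(59)=831820, p(60)=966467, p(61)=1121505, p(62)=1300156, p(63)=1505499, p(64)=1741630, p(65)=2012558, p(66)=2323520, p(67)=2679689, p(68)=3087735, p(69)=3554345, p(70)=4087968, p(71)=4697205, p(72)=5392783, p(73)=6185689, p(74)=7089500, p(75)=8118264, p(76)=9289091, p(77)=10619863, p(78)=12132164, p(79)=13848650, p(80)=15796476, p(81)=18004327, p(82)=20506255, p(83)=23338469, p(84)=26543660, p(85)=30167357, p(86)=34262962, p(87)=38887673, p(88)=44108109, p(89)=49995925, p(90)=56634173, p(91)=64112359, p(92)=72533807, p(93)=82010177, p(94)=92669720, p(95)=104651419, p(96)=118114304, p(97)=133230930, p(98)=150198136, p(99)=169229875, p(100)=190569292, p(101)=214481126, p(102)=241265379, p(103)=271248950, p(104)=304801365, p(105)=342325709, p(106)=384276336, p(107)=431149389, p(108)=483502844, p(109)=541946240, p(110)=607163746, p(111)=679903203.
Final step: p(112) = p(111) + p(110) - p(107) - p(105) + p(100) + p(97) - p(90) - p(86) + p(77) + p(72) - p(61) - p(55) + p(42) + p(35) - p(20) - p(12)
= 679903203 + 607163746 - 431149389 - 342325709 + 190569292 + 133230930 - 56634173 - 34262962 + 10619863 + 5392783 - 1121505 - 451276 + 53174 + 14883 - 627 - 77
= 761002156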